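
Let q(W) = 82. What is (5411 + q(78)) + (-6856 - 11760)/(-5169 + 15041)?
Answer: 6776035/1234 ≈ 5491.1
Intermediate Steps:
(5411 + q(78)) + (-6856 - 11760)/(-5169 + 15041) = (5411 + 82) + (-6856 - 11760)/(-5169 + 15041) = 5493 - 18616/9872 = 5493 - 18616*1/9872 = 5493 - 2327/1234 = 6776035/1234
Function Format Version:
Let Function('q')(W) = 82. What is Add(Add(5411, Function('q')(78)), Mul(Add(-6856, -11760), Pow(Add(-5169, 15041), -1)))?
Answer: Rational(6776035, 1234) ≈ 5491.1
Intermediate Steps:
Add(Add(5411, Function('q')(78)), Mul(Add(-6856, -11760), Pow(Add(-5169, 15041), -1))) = Add(Add(5411, 82), Mul(Add(-6856, -11760), Pow(Add(-5169, 15041), -1))) = Add(5493, Mul(-18616, Pow(9872, -1))) = Add(5493, Mul(-18616, Rational(1, 9872))) = Add(5493, Rational(-2327, 1234)) = Rational(6776035, 1234)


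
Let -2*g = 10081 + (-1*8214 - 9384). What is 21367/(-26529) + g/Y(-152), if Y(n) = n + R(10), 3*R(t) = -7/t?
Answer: -3088860484/121157943 ≈ -25.495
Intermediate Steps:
R(t) = -7/(3*t) (R(t) = (-7/t)/3 = -7/(3*t))
Y(n) = -7/30 + n (Y(n) = n - 7/3/10 = n - 7/3*⅒ = n - 7/30 = -7/30 + n)
g = 7517/2 (g = -(10081 + (-1*8214 - 9384))/2 = -(10081 + (-8214 - 9384))/2 = -(10081 - 17598)/2 = -½*(-7517) = 7517/2 ≈ 3758.5)
21367/(-26529) + g/Y(-152) = 21367/(-26529) + 7517/(2*(-7/30 - 152)) = 21367*(-1/26529) + 7517/(2*(-4567/30)) = -21367/26529 + (7517/2)*(-30/4567) = -21367/26529 - 112755/4567 = -3088860484/121157943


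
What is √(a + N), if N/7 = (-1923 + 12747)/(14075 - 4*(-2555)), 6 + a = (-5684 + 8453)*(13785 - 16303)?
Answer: 2*I*√1028851455870285/24295 ≈ 2640.5*I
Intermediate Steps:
a = -6972348 (a = -6 + (-5684 + 8453)*(13785 - 16303) = -6 + 2769*(-2518) = -6 - 6972342 = -6972348)
N = 75768/24295 (N = 7*((-1923 + 12747)/(14075 - 4*(-2555))) = 7*(10824/(14075 + 10220)) = 7*(10824/24295) = 75768/24295 ≈ 3.1187)
√(a + N) = √(-6972348 + 75768/24295) = √(-169393118892/24295) = 2*I*√1028851455870285/24295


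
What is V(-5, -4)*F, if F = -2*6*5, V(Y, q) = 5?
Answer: -300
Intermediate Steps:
F = -60 (F = -12*5 = -60)
V(-5, -4)*F = 5*(-60) = -300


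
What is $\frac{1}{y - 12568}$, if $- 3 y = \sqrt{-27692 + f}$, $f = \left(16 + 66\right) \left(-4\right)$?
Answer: $- \frac{9426}{118468303} + \frac{i \sqrt{7005}}{236936606} \approx -7.9566 \cdot 10^{-5} + 3.5324 \cdot 10^{-7} i$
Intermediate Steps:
$f = -328$ ($f = 82 \left(-4\right) = -328$)
$y = - \frac{2 i \sqrt{7005}}{3}$ ($y = - \frac{\sqrt{-27692 - 328}}{3} = - \frac{\sqrt{-28020}}{3} = - \frac{2 i \sqrt{7005}}{3} \approx - 55.797 i$)
$\frac{1}{y - 12568} = \frac{1}{- \frac{2 i \sqrt{7005}}{3} - 12568} = \frac{1}{-12568 - \frac{2 i \sqrt{7005}}{3}}$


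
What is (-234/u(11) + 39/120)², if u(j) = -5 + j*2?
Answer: 83521321/462400 ≈ 180.63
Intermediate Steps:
u(j) = -5 + 2*j
(-234/u(11) + 39/120)² = (-234/(-5 + 2*11) + 39/120)² = (-234/(-5 + 22) + 39*(1/120))² = (-234/17 + 13/40)² = (-9139/680)² = 83521321/462400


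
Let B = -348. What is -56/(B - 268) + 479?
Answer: 5270/11 ≈ 479.09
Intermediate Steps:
-56/(B - 268) + 479 = -56/(-348 - 268) + 479 = -56/(-616) + 479 = -1/616*(-56) + 479 = 1/11 + 479 = 5270/11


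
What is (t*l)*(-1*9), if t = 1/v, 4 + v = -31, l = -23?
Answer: -207/35 ≈ -5.9143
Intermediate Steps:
v = -35 (v = -4 - 31 = -35)
t = -1/35 (t = 1/(-35) = -1/35 ≈ -0.028571)
(t*l)*(-1*9) = (-1/35*(-23))*(-1*9) = (23/35)*(-9) = -207/35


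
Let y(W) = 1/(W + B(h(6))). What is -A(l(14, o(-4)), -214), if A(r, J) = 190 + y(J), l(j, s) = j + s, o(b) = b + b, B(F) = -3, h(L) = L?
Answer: -41229/217 ≈ -190.00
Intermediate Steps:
o(b) = 2*b
y(W) = 1/(-3 + W) (y(W) = 1/(W - 3) = 1/(-3 + W))
A(r, J) = 190 + 1/(-3 + J)
-A(l(14, o(-4)), -214) = -(-569 + 190*(-214))/(-3 - 214) = -(-569 - 40660)/(-217) = -(-1)*(-41229)/217 = -1*41229/217 = -41229/217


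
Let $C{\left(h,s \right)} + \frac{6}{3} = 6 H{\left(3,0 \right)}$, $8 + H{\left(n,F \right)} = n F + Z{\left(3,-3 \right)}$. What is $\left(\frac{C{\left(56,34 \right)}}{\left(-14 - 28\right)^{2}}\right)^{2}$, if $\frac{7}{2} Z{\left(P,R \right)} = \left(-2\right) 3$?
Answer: $\frac{44521}{38118276} \approx 0.001168$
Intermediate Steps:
$Z{\left(P,R \right)} = - \frac{12}{7}$ ($Z{\left(P,R \right)} = \frac{2 \left(\left(-2\right) 3\right)}{7} = \frac{2}{7} \left(-6\right) = - \frac{12}{7}$)
$H{\left(n,F \right)} = - \frac{68}{7} + F n$ ($H{\left(n,F \right)} = -8 + \left(n F - \frac{12}{7}\right) = -8 + \left(F n - \frac{12}{7}\right) = -8 + \left(- \frac{12}{7} + F n\right) = - \frac{68}{7} + F n$)
$C{\left(h,s \right)} = - \frac{422}{7}$ ($C{\left(h,s \right)} = -2 + 6 \left(- \frac{68}{7} + 0 \cdot 3\right) = -2 + 6 \left(- \frac{68}{7} + 0\right) = -2 + 6 \left(- \frac{68}{7}\right) = -2 - \frac{408}{7} = - \frac{422}{7}$)
$\left(\frac{C{\left(56,34 \right)}}{\left(-14 - 28\right)^{2}}\right)^{2} = \left(- \frac{422}{7 \left(-14 - 28\right)^{2}}\right)^{2} = \left(- \frac{422}{7 \left(-42\right)^{2}}\right)^{2} = \left(- \frac{422}{7 \cdot 1764}\right)^{2} = \left(\left(- \frac{422}{7}\right) \frac{1}{1764}\right)^{2} = \left(- \frac{211}{6174}\right)^{2} = \frac{44521}{38118276}$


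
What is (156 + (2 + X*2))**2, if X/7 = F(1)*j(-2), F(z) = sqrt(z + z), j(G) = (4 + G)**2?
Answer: 31236 + 17696*sqrt(2) ≈ 56262.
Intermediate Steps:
F(z) = sqrt(2)*sqrt(z) (F(z) = sqrt(2*z) = sqrt(2)*sqrt(z))
X = 28*sqrt(2) (X = 7*((sqrt(2)*sqrt(1))*(4 - 2)**2) = 7*((sqrt(2)*1)*2**2) = 7*(sqrt(2)*4) = 7*(4*sqrt(2)) = 28*sqrt(2) ≈ 39.598)
(156 + (2 + X*2))**2 = (156 + (2 + (28*sqrt(2))*2))**2 = (156 + (2 + 56*sqrt(2)))**2 = (158 + 56*sqrt(2))**2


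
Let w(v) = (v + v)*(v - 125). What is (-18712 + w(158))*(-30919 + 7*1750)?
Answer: 154653996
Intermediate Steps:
w(v) = 2*v*(-125 + v) (w(v) = (2*v)*(-125 + v) = 2*v*(-125 + v))
(-18712 + w(158))*(-30919 + 7*1750) = (-18712 + 2*158*(-125 + 158))*(-30919 + 7*1750) = (-18712 + 2*158*33)*(-30919 + 12250) = (-18712 + 10428)*(-18669) = -8284*(-18669) = 154653996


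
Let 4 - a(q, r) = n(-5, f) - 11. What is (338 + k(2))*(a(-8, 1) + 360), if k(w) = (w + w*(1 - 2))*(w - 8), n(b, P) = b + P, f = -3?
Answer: 129454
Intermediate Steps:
n(b, P) = P + b
k(w) = 0 (k(w) = (w + w*(-1))*(-8 + w) = (w - w)*(-8 + w) = 0*(-8 + w) = 0)
a(q, r) = 23 (a(q, r) = 4 - ((-3 - 5) - 11) = 4 - (-8 - 11) = 4 - 1*(-19) = 4 + 19 = 23)
(338 + k(2))*(a(-8, 1) + 360) = (338 + 0)*(23 + 360) = 338*383 = 129454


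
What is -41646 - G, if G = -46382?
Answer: 4736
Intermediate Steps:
-41646 - G = -41646 - 1*(-46382) = -41646 + 46382 = 4736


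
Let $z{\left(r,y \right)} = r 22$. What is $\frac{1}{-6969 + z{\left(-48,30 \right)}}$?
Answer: $- \frac{1}{8025} \approx -0.00012461$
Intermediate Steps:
$z{\left(r,y \right)} = 22 r$
$\frac{1}{-6969 + z{\left(-48,30 \right)}} = \frac{1}{-6969 + 22 \left(-48\right)} = \frac{1}{-6969 - 1056} = \frac{1}{-8025} = - \frac{1}{8025}$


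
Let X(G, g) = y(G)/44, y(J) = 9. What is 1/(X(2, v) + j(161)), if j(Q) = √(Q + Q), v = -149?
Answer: -396/623311 + 1936*√322/623311 ≈ 0.055100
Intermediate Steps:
j(Q) = √2*√Q (j(Q) = √(2*Q) = √2*√Q)
X(G, g) = 9/44
1/(X(2, v) + j(161)) = 1/(9/44 + √2*√161) = 1/(9/44 + √322)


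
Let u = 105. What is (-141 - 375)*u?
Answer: -54180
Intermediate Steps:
(-141 - 375)*u = (-141 - 375)*105 = -516*105 = -54180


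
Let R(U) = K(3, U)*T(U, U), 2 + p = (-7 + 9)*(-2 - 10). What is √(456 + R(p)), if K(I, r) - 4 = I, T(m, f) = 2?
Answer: √470 ≈ 21.679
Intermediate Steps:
p = -26 (p = -2 + (-7 + 9)*(-2 - 10) = -2 + 2*(-12) = -2 - 24 = -26)
K(I, r) = 4 + I
R(U) = 14 (R(U) = (4 + 3)*2 = 7*2 = 14)
√(456 + R(p)) = √(456 + 14) = √470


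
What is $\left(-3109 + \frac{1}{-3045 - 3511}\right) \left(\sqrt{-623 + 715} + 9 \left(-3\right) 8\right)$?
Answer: $\frac{1100660670}{1639} - \frac{20382605 \sqrt{23}}{3278} \approx 6.4172 \cdot 10^{5}$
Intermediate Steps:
$\left(-3109 + \frac{1}{-3045 - 3511}\right) \left(\sqrt{-623 + 715} + 9 \left(-3\right) 8\right) = \left(-3109 + \frac{1}{-6556}\right) \left(\sqrt{92} - 216\right) = \left(-3109 - \frac{1}{6556}\right) \left(2 \sqrt{23} - 216\right) = - \frac{20382605 \left(-216 + 2 \sqrt{23}\right)}{6556} = \frac{1100660670}{1639} - \frac{20382605 \sqrt{23}}{3278}$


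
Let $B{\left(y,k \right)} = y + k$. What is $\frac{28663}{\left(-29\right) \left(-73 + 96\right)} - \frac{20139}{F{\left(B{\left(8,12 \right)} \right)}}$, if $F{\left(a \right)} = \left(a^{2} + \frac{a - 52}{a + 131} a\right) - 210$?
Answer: $- \frac{944112271}{6236450} \approx -151.39$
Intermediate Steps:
$B{\left(y,k \right)} = k + y$
$F{\left(a \right)} = -210 + a^{2} + \frac{a \left(-52 + a\right)}{131 + a}$ ($F{\left(a \right)} = \left(a^{2} + \frac{-52 + a}{131 + a} a\right) - 210 = \left(a^{2} + \frac{a \left(-52 + a\right)}{131 + a}\right) - 210 = -210 + a^{2} + \frac{a \left(-52 + a\right)}{131 + a}$)
$\frac{28663}{\left(-29\right) \left(-73 + 96\right)} - \frac{20139}{F{\left(B{\left(8,12 \right)} \right)}} = \frac{28663}{\left(-29\right) \left(-73 + 96\right)} - \frac{20139}{\frac{1}{131 + \left(12 + 8\right)} \left(-27510 + \left(12 + 8\right)^{3} - 262 \left(12 + 8\right) + 132 \left(12 + 8\right)^{2}\right)} = \frac{28663}{\left(-29\right) 23} - \frac{20139}{\frac{1}{131 + 20} \left(-27510 + 20^{3} - 5240 + 132 \cdot 20^{2}\right)} = \frac{28663}{-667} - \frac{20139}{\frac{1}{151} \left(-27510 + 8000 - 5240 + 132 \cdot 400\right)} = 28663 \left(- \frac{1}{667}\right) - \frac{20139}{\frac{1}{151} \left(-27510 + 8000 - 5240 + 52800\right)} = - \frac{28663}{667} - \frac{20139}{\frac{1}{151} \cdot 28050} = - \frac{28663}{667} - \frac{20139}{\frac{28050}{151}} = - \frac{28663}{667} - \frac{1013663}{9350} = - \frac{944112271}{6236450}$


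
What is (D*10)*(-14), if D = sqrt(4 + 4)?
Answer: -280*sqrt(2) ≈ -395.98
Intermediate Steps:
D = 2*sqrt(2) (D = sqrt(8) = 2*sqrt(2) ≈ 2.8284)
(D*10)*(-14) = ((2*sqrt(2))*10)*(-14) = (20*sqrt(2))*(-14) = -280*sqrt(2)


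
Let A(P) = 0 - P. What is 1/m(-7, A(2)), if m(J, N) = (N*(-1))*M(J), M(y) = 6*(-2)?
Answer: -1/24 ≈ -0.041667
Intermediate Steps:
A(P) = -P
M(y) = -12
m(J, N) = 12*N (m(J, N) = (N*(-1))*(-12) = -N*(-12) = 12*N)
1/m(-7, A(2)) = 1/(12*(-1*2)) = 1/(12*(-2)) = 1/(-24) = -1/24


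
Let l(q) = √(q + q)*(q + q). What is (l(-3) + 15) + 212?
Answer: 227 - 6*I*√6 ≈ 227.0 - 14.697*I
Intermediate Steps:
l(q) = 2*√2*q^(3/2) (l(q) = √(2*q)*(2*q) = (√2*√q)*(2*q) = 2*√2*q^(3/2))
(l(-3) + 15) + 212 = (2*√2*(-3)^(3/2) + 15) + 212 = (2*√2*(-3*I*√3) + 15) + 212 = (-6*I*√6 + 15) + 212 = (15 - 6*I*√6) + 212 = 227 - 6*I*√6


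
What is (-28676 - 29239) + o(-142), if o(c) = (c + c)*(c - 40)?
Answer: -6227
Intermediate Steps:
o(c) = 2*c*(-40 + c) (o(c) = (2*c)*(-40 + c) = 2*c*(-40 + c))
(-28676 - 29239) + o(-142) = (-28676 - 29239) + 2*(-142)*(-40 - 142) = -57915 + 2*(-142)*(-182) = -57915 + 51688 = -6227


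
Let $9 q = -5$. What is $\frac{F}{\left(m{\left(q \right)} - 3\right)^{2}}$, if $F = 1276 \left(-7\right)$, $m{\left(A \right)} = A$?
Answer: $- \frac{180873}{256} \approx -706.54$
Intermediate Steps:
$q = - \frac{5}{9}$ ($q = \frac{1}{9} \left(-5\right) = - \frac{5}{9} \approx -0.55556$)
$F = -8932$
$\frac{F}{\left(m{\left(q \right)} - 3\right)^{2}} = - \frac{8932}{\left(- \frac{5}{9} - 3\right)^{2}} = - \frac{8932}{\left(- \frac{32}{9}\right)^{2}} = - \frac{8932}{\frac{1024}{81}} = \left(-8932\right) \frac{81}{1024} = - \frac{180873}{256}$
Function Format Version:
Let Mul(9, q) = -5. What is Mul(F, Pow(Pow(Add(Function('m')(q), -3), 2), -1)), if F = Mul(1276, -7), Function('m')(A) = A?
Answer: Rational(-180873, 256) ≈ -706.54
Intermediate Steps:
q = Rational(-5, 9) (q = Mul(Rational(1, 9), -5) = Rational(-5, 9) ≈ -0.55556)
F = -8932
Mul(F, Pow(Pow(Add(Function('m')(q), -3), 2), -1)) = Mul(-8932, Pow(Pow(Add(Rational(-5, 9), -3), 2), -1)) = Mul(-8932, Pow(Pow(Rational(-32, 9), 2), -1)) = Mul(-8932, Pow(Rational(1024, 81), -1)) = Mul(-8932, Rational(81, 1024)) = Rational(-180873, 256)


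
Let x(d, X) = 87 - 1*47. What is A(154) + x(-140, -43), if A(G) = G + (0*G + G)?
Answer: 348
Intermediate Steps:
x(d, X) = 40 (x(d, X) = 87 - 47 = 40)
A(G) = 2*G (A(G) = G + (0 + G) = G + G = 2*G)
A(154) + x(-140, -43) = 2*154 + 40 = 308 + 40 = 348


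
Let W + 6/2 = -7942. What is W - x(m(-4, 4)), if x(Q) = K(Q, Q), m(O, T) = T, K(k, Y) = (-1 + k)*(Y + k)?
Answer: -7969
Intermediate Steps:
W = -7945 (W = -3 - 7942 = -7945)
x(Q) = -2*Q + 2*Q**2 (x(Q) = Q**2 - Q - Q + Q*Q = Q**2 - Q - Q + Q**2 = -2*Q + 2*Q**2)
W - x(m(-4, 4)) = -7945 - 2*4*(-1 + 4) = -7945 - 2*4*3 = -7945 - 1*24 = -7945 - 24 = -7969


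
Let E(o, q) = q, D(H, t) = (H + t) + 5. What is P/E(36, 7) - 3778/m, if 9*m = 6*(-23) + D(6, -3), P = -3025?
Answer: -77618/455 ≈ -170.59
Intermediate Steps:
D(H, t) = 5 + H + t
m = -130/9 (m = (6*(-23) + (5 + 6 - 3))/9 = (-138 + 8)/9 = (1/9)*(-130) = -130/9 ≈ -14.444)
P/E(36, 7) - 3778/m = -3025/7 - 3778/(-130/9) = -3025*1/7 - 3778*(-9/130) = -3025/7 + 17001/65 = -77618/455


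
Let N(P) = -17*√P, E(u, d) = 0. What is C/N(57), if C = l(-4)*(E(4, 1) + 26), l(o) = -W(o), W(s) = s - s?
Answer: 0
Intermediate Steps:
W(s) = 0
l(o) = 0 (l(o) = -1*0 = 0)
C = 0 (C = 0*(0 + 26) = 0*26 = 0)
C/N(57) = 0/((-17*√57)) = 0*(-√57/969) = 0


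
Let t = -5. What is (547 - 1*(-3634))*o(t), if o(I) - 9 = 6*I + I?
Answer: -108706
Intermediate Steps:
o(I) = 9 + 7*I (o(I) = 9 + (6*I + I) = 9 + 7*I)
(547 - 1*(-3634))*o(t) = (547 - 1*(-3634))*(9 + 7*(-5)) = (547 + 3634)*(9 - 35) = 4181*(-26) = -108706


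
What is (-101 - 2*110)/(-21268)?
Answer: 321/21268 ≈ 0.015093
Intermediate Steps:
(-101 - 2*110)/(-21268) = (-101 - 220)*(-1/21268) = -321*(-1/21268) = 321/21268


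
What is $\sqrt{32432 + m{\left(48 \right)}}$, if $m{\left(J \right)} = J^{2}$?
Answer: $4 \sqrt{2171} \approx 186.38$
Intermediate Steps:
$\sqrt{32432 + m{\left(48 \right)}} = \sqrt{32432 + 48^{2}} = \sqrt{32432 + 2304} = \sqrt{34736} = 4 \sqrt{2171}$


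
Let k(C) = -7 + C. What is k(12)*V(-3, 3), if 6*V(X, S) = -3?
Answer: -5/2 ≈ -2.5000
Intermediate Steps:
V(X, S) = -1/2 (V(X, S) = (1/6)*(-3) = -1/2)
k(12)*V(-3, 3) = (-7 + 12)*(-1/2) = 5*(-1/2) = -5/2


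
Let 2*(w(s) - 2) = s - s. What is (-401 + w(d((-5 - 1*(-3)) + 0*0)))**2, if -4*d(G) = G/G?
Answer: 159201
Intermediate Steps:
d(G) = -1/4 (d(G) = -G/(4*G) = -1/4*1 = -1/4)
w(s) = 2 (w(s) = 2 + (s - s)/2 = 2 + (1/2)*0 = 2 + 0 = 2)
(-401 + w(d((-5 - 1*(-3)) + 0*0)))**2 = (-401 + 2)**2 = (-399)**2 = 159201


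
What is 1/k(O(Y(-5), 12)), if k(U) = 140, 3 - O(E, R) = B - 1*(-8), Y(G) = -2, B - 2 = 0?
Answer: 1/140 ≈ 0.0071429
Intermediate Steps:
B = 2 (B = 2 + 0 = 2)
O(E, R) = -7 (O(E, R) = 3 - (2 - 1*(-8)) = 3 - (2 + 8) = 3 - 1*10 = 3 - 10 = -7)
1/k(O(Y(-5), 12)) = 1/140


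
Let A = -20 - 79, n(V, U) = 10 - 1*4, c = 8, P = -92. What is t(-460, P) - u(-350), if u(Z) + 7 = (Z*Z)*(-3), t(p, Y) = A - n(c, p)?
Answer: 367402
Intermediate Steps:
n(V, U) = 6 (n(V, U) = 10 - 4 = 6)
A = -99
t(p, Y) = -105 (t(p, Y) = -99 - 1*6 = -99 - 6 = -105)
u(Z) = -7 - 3*Z² (u(Z) = -7 + (Z*Z)*(-3) = -7 + Z²*(-3) = -7 - 3*Z²)
t(-460, P) - u(-350) = -105 - (-7 - 3*(-350)²) = -105 - (-7 - 3*122500) = -105 - (-7 - 367500) = -105 - 1*(-367507) = -105 + 367507 = 367402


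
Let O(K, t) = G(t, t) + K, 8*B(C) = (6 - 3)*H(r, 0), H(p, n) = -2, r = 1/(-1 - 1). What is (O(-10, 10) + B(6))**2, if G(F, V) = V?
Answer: 9/16 ≈ 0.56250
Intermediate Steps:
r = -1/2 (r = 1/(-2) = -1/2 ≈ -0.50000)
B(C) = -3/4 (B(C) = ((6 - 3)*(-2))/8 = (3*(-2))/8 = (1/8)*(-6) = -3/4)
O(K, t) = K + t (O(K, t) = t + K = K + t)
(O(-10, 10) + B(6))**2 = ((-10 + 10) - 3/4)**2 = (0 - 3/4)**2 = (-3/4)**2 = 9/16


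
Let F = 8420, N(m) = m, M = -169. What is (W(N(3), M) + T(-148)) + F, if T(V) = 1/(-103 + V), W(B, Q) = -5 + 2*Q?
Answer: 2027326/251 ≈ 8077.0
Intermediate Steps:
(W(N(3), M) + T(-148)) + F = ((-5 + 2*(-169)) + 1/(-103 - 148)) + 8420 = ((-5 - 338) + 1/(-251)) + 8420 = (-343 - 1/251) + 8420 = -86094/251 + 8420 = 2027326/251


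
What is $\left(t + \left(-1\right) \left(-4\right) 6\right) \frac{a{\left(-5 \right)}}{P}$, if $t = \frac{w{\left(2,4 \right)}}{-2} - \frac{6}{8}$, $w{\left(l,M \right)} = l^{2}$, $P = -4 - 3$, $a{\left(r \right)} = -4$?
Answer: $\frac{85}{7} \approx 12.143$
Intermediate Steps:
$P = -7$
$t = - \frac{11}{4}$ ($t = \frac{2^{2}}{-2} - \frac{6}{8} = 4 \left(- \frac{1}{2}\right) - \frac{3}{4} = -2 - \frac{3}{4} = - \frac{11}{4} \approx -2.75$)
$\left(t + \left(-1\right) \left(-4\right) 6\right) \frac{a{\left(-5 \right)}}{P} = \left(- \frac{11}{4} + \left(-1\right) \left(-4\right) 6\right) \left(- \frac{4}{-7}\right) = \left(- \frac{11}{4} + 4 \cdot 6\right) \left(\left(-4\right) \left(- \frac{1}{7}\right)\right) = \left(- \frac{11}{4} + 24\right) \frac{4}{7} = \frac{85}{4} \cdot \frac{4}{7} = \frac{85}{7}$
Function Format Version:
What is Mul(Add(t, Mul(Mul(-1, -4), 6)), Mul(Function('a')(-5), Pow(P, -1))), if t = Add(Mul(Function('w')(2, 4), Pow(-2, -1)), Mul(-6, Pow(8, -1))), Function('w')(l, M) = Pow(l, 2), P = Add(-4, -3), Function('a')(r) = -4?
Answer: Rational(85, 7) ≈ 12.143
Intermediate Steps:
P = -7
t = Rational(-11, 4) (t = Add(Mul(Pow(2, 2), Pow(-2, -1)), Mul(-6, Pow(8, -1))) = Add(Mul(4, Rational(-1, 2)), Mul(-6, Rational(1, 8))) = Add(-2, Rational(-3, 4)) = Rational(-11, 4) ≈ -2.7500)
Mul(Add(t, Mul(Mul(-1, -4), 6)), Mul(Function('a')(-5), Pow(P, -1))) = Mul(Add(Rational(-11, 4), Mul(Mul(-1, -4), 6)), Mul(-4, Pow(-7, -1))) = Mul(Add(Rational(-11, 4), Mul(4, 6)), Mul(-4, Rational(-1, 7))) = Mul(Add(Rational(-11, 4), 24), Rational(4, 7)) = Mul(Rational(85, 4), Rational(4, 7)) = Rational(85, 7)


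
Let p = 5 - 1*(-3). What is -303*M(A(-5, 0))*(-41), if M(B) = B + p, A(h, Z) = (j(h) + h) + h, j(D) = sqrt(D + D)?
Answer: -24846 + 12423*I*sqrt(10) ≈ -24846.0 + 39285.0*I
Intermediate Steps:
j(D) = sqrt(2)*sqrt(D) (j(D) = sqrt(2*D) = sqrt(2)*sqrt(D))
p = 8 (p = 5 + 3 = 8)
A(h, Z) = 2*h + sqrt(2)*sqrt(h) (A(h, Z) = (sqrt(2)*sqrt(h) + h) + h = (h + sqrt(2)*sqrt(h)) + h = 2*h + sqrt(2)*sqrt(h))
M(B) = 8 + B (M(B) = B + 8 = 8 + B)
-303*M(A(-5, 0))*(-41) = -303*(8 + (2*(-5) + sqrt(2)*sqrt(-5)))*(-41) = -303*(8 + (-10 + sqrt(2)*(I*sqrt(5))))*(-41) = -303*(8 + (-10 + I*sqrt(10)))*(-41) = -303*(-2 + I*sqrt(10))*(-41) = -303*(82 - 41*I*sqrt(10)) = -24846 + 12423*I*sqrt(10)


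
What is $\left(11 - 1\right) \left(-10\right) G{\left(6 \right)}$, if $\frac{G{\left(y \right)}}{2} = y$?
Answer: $-1200$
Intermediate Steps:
$G{\left(y \right)} = 2 y$
$\left(11 - 1\right) \left(-10\right) G{\left(6 \right)} = \left(11 - 1\right) \left(-10\right) 2 \cdot 6 = 10 \left(-10\right) 12 = \left(-100\right) 12 = -1200$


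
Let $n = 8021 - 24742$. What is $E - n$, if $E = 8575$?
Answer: $25296$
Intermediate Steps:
$n = -16721$
$E - n = 8575 - -16721 = 8575 + 16721 = 25296$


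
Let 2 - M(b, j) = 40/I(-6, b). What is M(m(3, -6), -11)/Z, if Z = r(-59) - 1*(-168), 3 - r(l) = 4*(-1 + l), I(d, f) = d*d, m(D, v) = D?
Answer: 8/3699 ≈ 0.0021627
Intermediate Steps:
I(d, f) = d²
M(b, j) = 8/9 (M(b, j) = 2 - 40/((-6)²) = 2 - 40/36 = 2 - 1*10/9 = 2 - 10/9 = 8/9)
r(l) = 7 - 4*l (r(l) = 3 - 4*(-1 + l) = 3 - (-4 + 4*l) = 3 + (4 - 4*l) = 7 - 4*l)
Z = 411 (Z = (7 - 4*(-59)) - 1*(-168) = (7 + 236) + 168 = 243 + 168 = 411)
M(m(3, -6), -11)/Z = (8/9)/411 = (8/9)*(1/411) = 8/3699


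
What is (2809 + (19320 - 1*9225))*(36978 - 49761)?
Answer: -164951832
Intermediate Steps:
(2809 + (19320 - 1*9225))*(36978 - 49761) = (2809 + (19320 - 9225))*(-12783) = (2809 + 10095)*(-12783) = 12904*(-12783) = -164951832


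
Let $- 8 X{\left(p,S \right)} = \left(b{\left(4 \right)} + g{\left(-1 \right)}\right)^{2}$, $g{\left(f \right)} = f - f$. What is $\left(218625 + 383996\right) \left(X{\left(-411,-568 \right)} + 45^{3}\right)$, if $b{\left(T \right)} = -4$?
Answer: $54912633383$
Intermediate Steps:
$g{\left(f \right)} = 0$
$X{\left(p,S \right)} = -2$ ($X{\left(p,S \right)} = - \frac{\left(-4 + 0\right)^{2}}{8} = - \frac{\left(-4\right)^{2}}{8} = \left(- \frac{1}{8}\right) 16 = -2$)
$\left(218625 + 383996\right) \left(X{\left(-411,-568 \right)} + 45^{3}\right) = \left(218625 + 383996\right) \left(-2 + 45^{3}\right) = 602621 \left(-2 + 91125\right) = 602621 \cdot 91123 = 54912633383$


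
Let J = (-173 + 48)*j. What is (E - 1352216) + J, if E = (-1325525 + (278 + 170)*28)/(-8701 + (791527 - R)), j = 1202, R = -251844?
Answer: -1554557809201/1034670 ≈ -1.5025e+6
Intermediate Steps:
J = -150250 (J = (-173 + 48)*1202 = -125*1202 = -150250)
E = -1312981/1034670 (E = (-1325525 + (278 + 170)*28)/(-8701 + (791527 - 1*(-251844))) = (-1325525 + 448*28)/(-8701 + (791527 + 251844)) = (-1325525 + 12544)/(-8701 + 1043371) = -1312981/1034670 ≈ -1.2690)
(E - 1352216) + J = (-1312981/1034670 - 1352216) - 150250 = -1399098641701/1034670 - 150250 = -1554557809201/1034670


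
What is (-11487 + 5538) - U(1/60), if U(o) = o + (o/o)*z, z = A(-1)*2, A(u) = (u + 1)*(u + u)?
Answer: -356941/60 ≈ -5949.0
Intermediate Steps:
A(u) = 2*u*(1 + u) (A(u) = (1 + u)*(2*u) = 2*u*(1 + u))
z = 0 (z = (2*(-1)*(1 - 1))*2 = (2*(-1)*0)*2 = 0*2 = 0)
U(o) = o (U(o) = o + (o/o)*0 = o + 1*0 = o + 0 = o)
(-11487 + 5538) - U(1/60) = (-11487 + 5538) - 1/60 = -5949 - 1*1/60 = -5949 - 1/60 = -356941/60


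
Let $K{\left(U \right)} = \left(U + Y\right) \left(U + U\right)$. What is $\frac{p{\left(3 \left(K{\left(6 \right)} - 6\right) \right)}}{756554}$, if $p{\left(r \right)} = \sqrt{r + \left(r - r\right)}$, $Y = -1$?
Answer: $\frac{9 \sqrt{2}}{756554} \approx 1.6824 \cdot 10^{-5}$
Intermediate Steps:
$K{\left(U \right)} = 2 U \left(-1 + U\right)$ ($K{\left(U \right)} = \left(U - 1\right) \left(U + U\right) = \left(-1 + U\right) 2 U = 2 U \left(-1 + U\right)$)
$p{\left(r \right)} = \sqrt{r}$ ($p{\left(r \right)} = \sqrt{r + 0} = \sqrt{r}$)
$\frac{p{\left(3 \left(K{\left(6 \right)} - 6\right) \right)}}{756554} = \frac{\sqrt{3 \left(2 \cdot 6 \left(-1 + 6\right) - 6\right)}}{756554} = \sqrt{3 \left(2 \cdot 6 \cdot 5 - 6\right)} \frac{1}{756554} = \sqrt{3 \left(60 - 6\right)} \frac{1}{756554} = \sqrt{3 \cdot 54} \cdot \frac{1}{756554} = \sqrt{162} \cdot \frac{1}{756554} = 9 \sqrt{2} \cdot \frac{1}{756554} = \frac{9 \sqrt{2}}{756554}$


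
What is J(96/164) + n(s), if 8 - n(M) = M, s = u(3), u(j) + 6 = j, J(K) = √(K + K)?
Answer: 11 + 4*√123/41 ≈ 12.082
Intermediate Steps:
J(K) = √2*√K (J(K) = √(2*K) = √2*√K)
u(j) = -6 + j
s = -3 (s = -6 + 3 = -3)
n(M) = 8 - M
J(96/164) + n(s) = √2*√(96/164) + (8 - 1*(-3)) = √2*√(96*(1/164)) + (8 + 3) = √2*√(24/41) + 11 = √2*(2*√246/41) + 11 = 4*√123/41 + 11 = 11 + 4*√123/41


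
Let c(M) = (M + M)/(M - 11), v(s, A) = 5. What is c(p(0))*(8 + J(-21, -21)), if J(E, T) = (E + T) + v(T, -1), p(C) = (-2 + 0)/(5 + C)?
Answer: -116/57 ≈ -2.0351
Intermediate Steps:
p(C) = -2/(5 + C)
c(M) = 2*M/(-11 + M) (c(M) = (2*M)/(-11 + M) = 2*M/(-11 + M))
J(E, T) = 5 + E + T (J(E, T) = (E + T) + 5 = 5 + E + T)
c(p(0))*(8 + J(-21, -21)) = (2*(-2/(5 + 0))/(-11 - 2/(5 + 0)))*(8 + (5 - 21 - 21)) = (2*(-2/5)/(-11 - 2/5))*(8 - 37) = (2*(-2*⅕)/(-11 - 2*⅕))*(-29) = (2*(-⅖)/(-11 - ⅖))*(-29) = (2*(-⅖)/(-57/5))*(-29) = (2*(-⅖)*(-5/57))*(-29) = (4/57)*(-29) = -116/57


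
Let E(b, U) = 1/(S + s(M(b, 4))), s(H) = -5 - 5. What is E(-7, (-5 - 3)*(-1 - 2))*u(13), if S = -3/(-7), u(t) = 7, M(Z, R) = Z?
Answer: -49/67 ≈ -0.73134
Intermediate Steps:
S = 3/7 (S = -3*(-⅐) = 3/7 ≈ 0.42857)
s(H) = -10
E(b, U) = -7/67 (E(b, U) = 1/(3/7 - 10) = 1/(-67/7) = -7/67)
E(-7, (-5 - 3)*(-1 - 2))*u(13) = -7/67*7 = -49/67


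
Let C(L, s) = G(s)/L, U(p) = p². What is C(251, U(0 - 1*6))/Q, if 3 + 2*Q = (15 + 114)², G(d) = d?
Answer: 12/696023 ≈ 1.7241e-5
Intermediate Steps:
Q = 8319 (Q = -3/2 + (15 + 114)²/2 = -3/2 + (½)*129² = -3/2 + (½)*16641 = -3/2 + 16641/2 = 8319)
C(L, s) = s/L
C(251, U(0 - 1*6))/Q = ((0 - 1*6)²/251)/8319 = ((0 - 6)²*(1/251))*(1/8319) = ((-6)²*(1/251))*(1/8319) = (36*(1/251))*(1/8319) = (36/251)*(1/8319) = 12/696023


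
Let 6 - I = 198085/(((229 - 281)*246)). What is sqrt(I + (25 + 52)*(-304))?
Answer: I*sqrt(956714636202)/6396 ≈ 152.93*I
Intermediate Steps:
I = 274837/12792 (I = 6 - 198085/((229 - 281)*246) = 6 - 198085/((-52*246)) = 6 - 198085/(-12792) = 6 - 198085*(-1)/12792 = 6 - 1*(-198085/12792) = 6 + 198085/12792 = 274837/12792 ≈ 21.485)
sqrt(I + (25 + 52)*(-304)) = sqrt(274837/12792 + (25 + 52)*(-304)) = sqrt(274837/12792 + 77*(-304)) = sqrt(274837/12792 - 23408) = sqrt(-299160299/12792) = I*sqrt(956714636202)/6396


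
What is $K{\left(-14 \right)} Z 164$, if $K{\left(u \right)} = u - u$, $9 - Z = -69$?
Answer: $0$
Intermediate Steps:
$Z = 78$ ($Z = 9 - -69 = 9 + 69 = 78$)
$K{\left(u \right)} = 0$
$K{\left(-14 \right)} Z 164 = 0 \cdot 78 \cdot 164 = 0 \cdot 164 = 0$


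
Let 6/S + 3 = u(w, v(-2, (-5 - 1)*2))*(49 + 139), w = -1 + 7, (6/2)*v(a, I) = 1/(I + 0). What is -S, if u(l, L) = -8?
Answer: 6/1507 ≈ 0.0039814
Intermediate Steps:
v(a, I) = 1/(3*I) (v(a, I) = 1/(3*(I + 0)) = 1/(3*I))
w = 6
S = -6/1507 (S = 6/(-3 - 8*(49 + 139)) = 6/(-3 - 8*188) = 6/(-3 - 1504) = 6/(-1507) = 6*(-1/1507) = -6/1507 ≈ -0.0039814)
-S = -1*(-6/1507) = 6/1507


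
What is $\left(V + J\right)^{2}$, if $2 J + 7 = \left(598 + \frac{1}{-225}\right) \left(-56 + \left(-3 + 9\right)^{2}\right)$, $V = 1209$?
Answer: $\frac{184642949401}{8100} \approx 2.2795 \cdot 10^{7}$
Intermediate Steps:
$J = - \frac{538511}{90}$ ($J = - \frac{7}{2} + \frac{\left(598 + \frac{1}{-225}\right) \left(-56 + \left(-3 + 9\right)^{2}\right)}{2} = - \frac{7}{2} + \frac{\left(598 - \frac{1}{225}\right) \left(-56 + 6^{2}\right)}{2} = - \frac{7}{2} + \frac{\frac{134549}{225} \left(-56 + 36\right)}{2} = - \frac{7}{2} + \frac{\frac{134549}{225} \left(-20\right)}{2} = - \frac{7}{2} + \frac{1}{2} \left(- \frac{538196}{45}\right) = - \frac{7}{2} - \frac{269098}{45} = - \frac{538511}{90} \approx -5983.5$)
$\left(V + J\right)^{2} = \left(1209 - \frac{538511}{90}\right)^{2} = \left(- \frac{429701}{90}\right)^{2} = \frac{184642949401}{8100}$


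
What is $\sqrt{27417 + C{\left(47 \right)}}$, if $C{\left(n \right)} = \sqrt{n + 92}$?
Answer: $\sqrt{27417 + \sqrt{139}} \approx 165.62$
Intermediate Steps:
$C{\left(n \right)} = \sqrt{92 + n}$
$\sqrt{27417 + C{\left(47 \right)}} = \sqrt{27417 + \sqrt{92 + 47}} = \sqrt{27417 + \sqrt{139}}$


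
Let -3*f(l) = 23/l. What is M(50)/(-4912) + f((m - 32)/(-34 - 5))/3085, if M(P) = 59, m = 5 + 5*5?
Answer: -916359/15153520 ≈ -0.060472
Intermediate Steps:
m = 30 (m = 5 + 25 = 30)
f(l) = -23/(3*l)
M(50)/(-4912) + f((m - 32)/(-34 - 5))/3085 = 59/(-4912) - 23*(-34 - 5)/(30 - 32)/3/3085 = 59*(-1/4912) - 23/(3*((-2/(-39))))*(1/3085) = -59/4912 - 23/(3*((-2*(-1/39))))*(1/3085) = -59/4912 - 23/(3*2/39)*(1/3085) = -59/4912 - 23/3*39/2*(1/3085) = -59/4912 - 299/2*1/3085 = -59/4912 - 299/6170 = -916359/15153520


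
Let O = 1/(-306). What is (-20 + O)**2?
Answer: 37466641/93636 ≈ 400.13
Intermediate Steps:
O = -1/306 ≈ -0.0032680
(-20 + O)**2 = (-20 - 1/306)**2 = (-6121/306)**2 = 37466641/93636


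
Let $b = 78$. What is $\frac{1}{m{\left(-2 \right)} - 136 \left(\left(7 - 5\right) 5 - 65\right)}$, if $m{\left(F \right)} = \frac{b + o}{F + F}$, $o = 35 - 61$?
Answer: $\frac{1}{7467} \approx 0.00013392$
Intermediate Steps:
$o = -26$
$m{\left(F \right)} = \frac{26}{F}$ ($m{\left(F \right)} = \frac{78 - 26}{F + F} = \frac{52}{2 F} = 52 \frac{1}{2 F} = \frac{26}{F}$)
$\frac{1}{m{\left(-2 \right)} - 136 \left(\left(7 - 5\right) 5 - 65\right)} = \frac{1}{\frac{26}{-2} - 136 \left(\left(7 - 5\right) 5 - 65\right)} = \frac{1}{26 \left(- \frac{1}{2}\right) - 136 \left(2 \cdot 5 - 65\right)} = \frac{1}{-13 - 136 \left(10 - 65\right)} = \frac{1}{-13 - -7480} = \frac{1}{-13 + 7480} = \frac{1}{7467}$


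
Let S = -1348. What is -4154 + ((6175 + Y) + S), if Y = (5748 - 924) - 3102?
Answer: 2395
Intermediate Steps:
Y = 1722 (Y = 4824 - 3102 = 1722)
-4154 + ((6175 + Y) + S) = -4154 + ((6175 + 1722) - 1348) = -4154 + (7897 - 1348) = -4154 + 6549 = 2395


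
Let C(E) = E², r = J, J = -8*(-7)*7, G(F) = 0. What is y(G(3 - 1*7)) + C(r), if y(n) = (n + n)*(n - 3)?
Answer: 153664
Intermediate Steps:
J = 392 (J = 56*7 = 392)
r = 392
y(n) = 2*n*(-3 + n) (y(n) = (2*n)*(-3 + n) = 2*n*(-3 + n))
y(G(3 - 1*7)) + C(r) = 2*0*(-3 + 0) + 392² = 2*0*(-3) + 153664 = 0 + 153664 = 153664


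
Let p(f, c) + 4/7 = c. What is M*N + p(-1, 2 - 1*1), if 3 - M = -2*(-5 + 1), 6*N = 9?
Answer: -99/14 ≈ -7.0714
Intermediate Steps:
p(f, c) = -4/7 + c
N = 3/2 (N = (⅙)*9 = 3/2 ≈ 1.5000)
M = -5 (M = 3 - (-2)*(-5 + 1) = 3 - (-2)*(-4) = 3 - 1*8 = 3 - 8 = -5)
M*N + p(-1, 2 - 1*1) = -5*3/2 + (-4/7 + (2 - 1*1)) = -15/2 + (-4/7 + (2 - 1)) = -15/2 + (-4/7 + 1) = -15/2 + 3/7 = -99/14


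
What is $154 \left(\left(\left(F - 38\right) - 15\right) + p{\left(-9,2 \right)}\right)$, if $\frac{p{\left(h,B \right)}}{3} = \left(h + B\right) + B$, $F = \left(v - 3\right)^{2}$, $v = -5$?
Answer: $-616$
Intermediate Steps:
$F = 64$ ($F = \left(-5 - 3\right)^{2} = \left(-8\right)^{2} = 64$)
$p{\left(h,B \right)} = 3 h + 6 B$ ($p{\left(h,B \right)} = 3 \left(\left(h + B\right) + B\right) = 3 \left(\left(B + h\right) + B\right) = 3 \left(h + 2 B\right) = 3 h + 6 B$)
$154 \left(\left(\left(F - 38\right) - 15\right) + p{\left(-9,2 \right)}\right) = 154 \left(\left(\left(64 - 38\right) - 15\right) + \left(3 \left(-9\right) + 6 \cdot 2\right)\right) = 154 \left(\left(26 - 15\right) + \left(-27 + 12\right)\right) = 154 \left(11 - 15\right) = 154 \left(-4\right) = -616$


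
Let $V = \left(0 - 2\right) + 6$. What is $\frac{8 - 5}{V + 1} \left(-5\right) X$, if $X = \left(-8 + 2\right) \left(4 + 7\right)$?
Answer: $198$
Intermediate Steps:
$V = 4$ ($V = -2 + 6 = 4$)
$X = -66$ ($X = \left(-6\right) 11 = -66$)
$\frac{8 - 5}{V + 1} \left(-5\right) X = \frac{8 - 5}{4 + 1} \left(-5\right) \left(-66\right) = \frac{3}{5} \left(-5\right) \left(-66\right) = \left(-3\right) \left(-66\right) = 198$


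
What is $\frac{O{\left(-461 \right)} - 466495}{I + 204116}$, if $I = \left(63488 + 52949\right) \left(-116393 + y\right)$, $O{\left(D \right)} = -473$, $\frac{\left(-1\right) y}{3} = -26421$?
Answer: $\frac{77828}{720516949} \approx 0.00010802$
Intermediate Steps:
$y = 79263$ ($y = \left(-3\right) \left(-26421\right) = 79263$)
$I = -4323305810$ ($I = \left(63488 + 52949\right) \left(-116393 + 79263\right) = 116437 \left(-37130\right) = -4323305810$)
$\frac{O{\left(-461 \right)} - 466495}{I + 204116} = \frac{-473 - 466495}{-4323305810 + 204116} = - \frac{466968}{-4323101694} = \left(-466968\right) \left(- \frac{1}{4323101694}\right) = \frac{77828}{720516949}$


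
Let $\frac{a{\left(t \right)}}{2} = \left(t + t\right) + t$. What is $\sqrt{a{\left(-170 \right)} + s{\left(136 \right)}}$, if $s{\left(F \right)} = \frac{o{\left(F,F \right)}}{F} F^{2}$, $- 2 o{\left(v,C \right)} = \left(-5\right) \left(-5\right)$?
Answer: $4 i \sqrt{170} \approx 52.154 i$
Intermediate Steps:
$o{\left(v,C \right)} = - \frac{25}{2}$ ($o{\left(v,C \right)} = - \frac{\left(-5\right) \left(-5\right)}{2} = \left(- \frac{1}{2}\right) 25 = - \frac{25}{2}$)
$a{\left(t \right)} = 6 t$ ($a{\left(t \right)} = 2 \left(\left(t + t\right) + t\right) = 2 \left(2 t + t\right) = 2 \cdot 3 t = 6 t$)
$s{\left(F \right)} = - \frac{25 F}{2}$ ($s{\left(F \right)} = - \frac{25}{2 F} F^{2} = - \frac{25 F}{2}$)
$\sqrt{a{\left(-170 \right)} + s{\left(136 \right)}} = \sqrt{6 \left(-170\right) - 1700} = \sqrt{-1020 - 1700} = \sqrt{-2720} = 4 i \sqrt{170}$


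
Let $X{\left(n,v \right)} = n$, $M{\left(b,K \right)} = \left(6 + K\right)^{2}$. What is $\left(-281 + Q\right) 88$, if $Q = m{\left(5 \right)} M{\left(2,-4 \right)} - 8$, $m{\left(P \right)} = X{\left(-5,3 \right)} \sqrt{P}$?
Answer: $-25432 - 1760 \sqrt{5} \approx -29367.0$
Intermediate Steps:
$m{\left(P \right)} = - 5 \sqrt{P}$
$Q = -8 - 20 \sqrt{5}$ ($Q = - 5 \sqrt{5} \left(6 - 4\right)^{2} - 8 = - 5 \sqrt{5} \cdot 2^{2} - 8 = - 5 \sqrt{5} \cdot 4 - 8 = - 20 \sqrt{5} - 8 = -8 - 20 \sqrt{5} \approx -52.721$)
$\left(-281 + Q\right) 88 = \left(-281 - \left(8 + 20 \sqrt{5}\right)\right) 88 = \left(-289 - 20 \sqrt{5}\right) 88 = -25432 - 1760 \sqrt{5}$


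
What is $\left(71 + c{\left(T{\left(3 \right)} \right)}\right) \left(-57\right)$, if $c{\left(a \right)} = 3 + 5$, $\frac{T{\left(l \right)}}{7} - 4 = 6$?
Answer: $-4503$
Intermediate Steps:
$T{\left(l \right)} = 70$ ($T{\left(l \right)} = 28 + 7 \cdot 6 = 28 + 42 = 70$)
$c{\left(a \right)} = 8$
$\left(71 + c{\left(T{\left(3 \right)} \right)}\right) \left(-57\right) = \left(71 + 8\right) \left(-57\right) = 79 \left(-57\right) = -4503$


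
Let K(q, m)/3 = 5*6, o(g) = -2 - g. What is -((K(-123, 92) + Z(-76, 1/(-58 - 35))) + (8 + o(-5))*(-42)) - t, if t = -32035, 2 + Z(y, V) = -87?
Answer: 32496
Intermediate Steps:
K(q, m) = 90 (K(q, m) = 3*(5*6) = 3*30 = 90)
Z(y, V) = -89 (Z(y, V) = -2 - 87 = -89)
-((K(-123, 92) + Z(-76, 1/(-58 - 35))) + (8 + o(-5))*(-42)) - t = -((90 - 89) + (8 + (-2 - 1*(-5)))*(-42)) - 1*(-32035) = -(1 + (8 + (-2 + 5))*(-42)) + 32035 = -(1 + (8 + 3)*(-42)) + 32035 = -(1 + 11*(-42)) + 32035 = -(1 - 462) + 32035 = -1*(-461) + 32035 = 461 + 32035 = 32496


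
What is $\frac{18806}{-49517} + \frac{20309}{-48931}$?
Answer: $- \frac{6572823}{8269339} \approx -0.79484$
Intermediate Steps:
$\frac{18806}{-49517} + \frac{20309}{-48931} = 18806 \left(- \frac{1}{49517}\right) + 20309 \left(- \frac{1}{48931}\right) = - \frac{18806}{49517} - \frac{20309}{48931} = - \frac{6572823}{8269339}$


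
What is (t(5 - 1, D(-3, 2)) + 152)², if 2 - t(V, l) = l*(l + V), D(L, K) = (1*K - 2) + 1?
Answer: 22201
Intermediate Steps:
D(L, K) = -1 + K (D(L, K) = (K - 2) + 1 = (-2 + K) + 1 = -1 + K)
t(V, l) = 2 - l*(V + l) (t(V, l) = 2 - l*(l + V) = 2 - l*(V + l))
(t(5 - 1, D(-3, 2)) + 152)² = ((2 - (-1 + 2)² - (5 - 1)*(-1 + 2)) + 152)² = ((2 - 1*1² - 1*4*1) + 152)² = ((2 - 1*1 - 4) + 152)² = ((2 - 1 - 4) + 152)² = (-3 + 152)² = 149² = 22201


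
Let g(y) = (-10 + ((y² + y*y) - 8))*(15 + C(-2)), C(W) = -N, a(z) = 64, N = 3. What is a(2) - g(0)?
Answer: 280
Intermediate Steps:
C(W) = -3 (C(W) = -1*3 = -3)
g(y) = -216 + 24*y² (g(y) = (-10 + ((y² + y*y) - 8))*(15 - 3) = (-10 + ((y² + y²) - 8))*12 = (-10 + (2*y² - 8))*12 = (-10 + (-8 + 2*y²))*12 = (-18 + 2*y²)*12 = -216 + 24*y²)
a(2) - g(0) = 64 - (-216 + 24*0²) = 64 - (-216 + 24*0) = 64 - (-216 + 0) = 64 - 1*(-216) = 64 + 216 = 280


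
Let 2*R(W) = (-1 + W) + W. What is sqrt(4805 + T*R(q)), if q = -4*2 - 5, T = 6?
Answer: 2*sqrt(1181) ≈ 68.731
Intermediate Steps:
q = -13 (q = -8 - 5 = -13)
R(W) = -1/2 + W (R(W) = ((-1 + W) + W)/2 = (-1 + 2*W)/2 = -1/2 + W)
sqrt(4805 + T*R(q)) = sqrt(4805 + 6*(-1/2 - 13)) = sqrt(4805 + 6*(-27/2)) = sqrt(4805 - 81) = sqrt(4724) = 2*sqrt(1181)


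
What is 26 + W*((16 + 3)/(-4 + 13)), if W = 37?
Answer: 937/9 ≈ 104.11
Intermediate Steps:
26 + W*((16 + 3)/(-4 + 13)) = 26 + 37*((16 + 3)/(-4 + 13)) = 26 + 37*(19/9) = 26 + 703/9 = 937/9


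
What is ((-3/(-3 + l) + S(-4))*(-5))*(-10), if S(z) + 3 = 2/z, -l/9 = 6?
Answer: -3275/19 ≈ -172.37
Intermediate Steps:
l = -54 (l = -9*6 = -54)
S(z) = -3 + 2/z
((-3/(-3 + l) + S(-4))*(-5))*(-10) = ((-3/(-3 - 54) + (-3 + 2/(-4)))*(-5))*(-10) = ((-3/(-57) + (-3 + 2*(-¼)))*(-5))*(-10) = ((-1/57*(-3) + (-3 - ½))*(-5))*(-10) = ((1/19 - 7/2)*(-5))*(-10) = -131/38*(-5)*(-10) = (655/38)*(-10) = -3275/19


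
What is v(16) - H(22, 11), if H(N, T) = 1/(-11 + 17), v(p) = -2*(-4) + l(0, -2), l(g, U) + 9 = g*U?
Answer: -7/6 ≈ -1.1667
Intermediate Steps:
l(g, U) = -9 + U*g (l(g, U) = -9 + g*U = -9 + U*g)
v(p) = -1 (v(p) = -2*(-4) + (-9 - 2*0) = 8 + (-9 + 0) = 8 - 9 = -1)
H(N, T) = 1/6
v(16) - H(22, 11) = -1 - 1*1/6 = -1 - 1/6 = -7/6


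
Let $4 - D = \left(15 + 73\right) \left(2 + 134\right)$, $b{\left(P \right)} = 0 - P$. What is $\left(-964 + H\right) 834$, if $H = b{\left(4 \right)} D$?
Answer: $39107928$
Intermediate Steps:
$b{\left(P \right)} = - P$
$D = -11964$ ($D = 4 - \left(15 + 73\right) \left(2 + 134\right) = 4 - 88 \cdot 136 = 4 - 11968 = -11964$)
$H = 47856$ ($H = \left(-1\right) 4 \left(-11964\right) = \left(-4\right) \left(-11964\right) = 47856$)
$\left(-964 + H\right) 834 = \left(-964 + 47856\right) 834 = 46892 \cdot 834 = 39107928$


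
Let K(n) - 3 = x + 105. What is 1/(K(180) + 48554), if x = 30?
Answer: 1/48692 ≈ 2.0537e-5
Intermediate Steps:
K(n) = 138 (K(n) = 3 + (30 + 105) = 3 + 135 = 138)
1/(K(180) + 48554) = 1/(138 + 48554) = 1/48692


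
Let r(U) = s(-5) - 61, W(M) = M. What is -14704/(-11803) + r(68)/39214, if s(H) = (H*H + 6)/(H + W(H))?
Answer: 5758460837/4628428420 ≈ 1.2442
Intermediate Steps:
s(H) = (6 + H²)/(2*H) (s(H) = (H*H + 6)/(H + H) = (H² + 6)/((2*H)) = (6 + H²)*(1/(2*H)) = (6 + H²)/(2*H))
r(U) = -641/10 (r(U) = ((½)*(-5) + 3/(-5)) - 61 = (-5/2 + 3*(-⅕)) - 61 = (-5/2 - ⅗) - 61 = -31/10 - 61 = -641/10)
-14704/(-11803) + r(68)/39214 = -14704/(-11803) - 641/10/39214 = -14704*(-1/11803) - 641/10*1/39214 = 14704/11803 - 641/392140 = 5758460837/4628428420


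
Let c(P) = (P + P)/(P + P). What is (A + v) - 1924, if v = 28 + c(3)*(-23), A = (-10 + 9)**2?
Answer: -1918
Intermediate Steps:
A = 1 (A = (-1)**2 = 1)
c(P) = 1 (c(P) = (2*P)/((2*P)) = (2*P)*(1/(2*P)) = 1)
v = 5 (v = 28 + 1*(-23) = 28 - 23 = 5)
(A + v) - 1924 = (1 + 5) - 1924 = 6 - 1924 = -1918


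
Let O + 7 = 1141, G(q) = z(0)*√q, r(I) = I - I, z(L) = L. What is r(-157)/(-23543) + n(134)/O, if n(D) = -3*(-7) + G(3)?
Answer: 1/54 ≈ 0.018519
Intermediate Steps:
r(I) = 0
G(q) = 0 (G(q) = 0*√q = 0)
O = 1134 (O = -7 + 1141 = 1134)
n(D) = 21 (n(D) = -3*(-7) + 0 = 21 + 0 = 21)
r(-157)/(-23543) + n(134)/O = 0/(-23543) + 21/1134 = 0*(-1/23543) + 21*(1/1134) = 0 + 1/54 = 1/54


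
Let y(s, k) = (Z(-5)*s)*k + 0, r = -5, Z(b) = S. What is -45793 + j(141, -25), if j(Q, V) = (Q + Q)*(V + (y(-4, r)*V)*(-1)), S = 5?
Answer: 652157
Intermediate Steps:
Z(b) = 5
y(s, k) = 5*k*s (y(s, k) = (5*s)*k + 0 = 5*k*s + 0 = 5*k*s)
j(Q, V) = -198*Q*V (j(Q, V) = (Q + Q)*(V + ((5*(-5)*(-4))*V)*(-1)) = (2*Q)*(V + (100*V)*(-1)) = (2*Q)*(V - 100*V) = (2*Q)*(-99*V) = -198*Q*V)
-45793 + j(141, -25) = -45793 - 198*141*(-25) = -45793 + 697950 = 652157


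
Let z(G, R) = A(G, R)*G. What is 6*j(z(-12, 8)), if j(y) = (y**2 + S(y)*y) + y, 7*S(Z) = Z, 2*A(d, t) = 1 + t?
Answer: 137700/7 ≈ 19671.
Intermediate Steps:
A(d, t) = 1/2 + t/2 (A(d, t) = (1 + t)/2 = 1/2 + t/2)
S(Z) = Z/7
z(G, R) = G*(1/2 + R/2) (z(G, R) = (1/2 + R/2)*G = G*(1/2 + R/2))
j(y) = y + 8*y**2/7 (j(y) = (y**2 + (y/7)*y) + y = (y**2 + y**2/7) + y = 8*y**2/7 + y = y + 8*y**2/7)
6*j(z(-12, 8)) = 6*(((1/2)*(-12)*(1 + 8))*(7 + 8*((1/2)*(-12)*(1 + 8)))/7) = 6*(((1/2)*(-12)*9)*(7 + 8*((1/2)*(-12)*9))/7) = 6*((1/7)*(-54)*(7 + 8*(-54))) = 6*((1/7)*(-54)*(7 - 432)) = 6*((1/7)*(-54)*(-425)) = 6*(22950/7) = 137700/7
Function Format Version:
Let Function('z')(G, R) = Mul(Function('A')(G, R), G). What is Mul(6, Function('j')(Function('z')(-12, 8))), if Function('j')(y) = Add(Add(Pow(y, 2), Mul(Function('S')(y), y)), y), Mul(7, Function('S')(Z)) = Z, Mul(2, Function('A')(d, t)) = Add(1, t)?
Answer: Rational(137700, 7) ≈ 19671.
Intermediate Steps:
Function('A')(d, t) = Add(Rational(1, 2), Mul(Rational(1, 2), t)) (Function('A')(d, t) = Mul(Rational(1, 2), Add(1, t)) = Add(Rational(1, 2), Mul(Rational(1, 2), t)))
Function('S')(Z) = Mul(Rational(1, 7), Z)
Function('z')(G, R) = Mul(G, Add(Rational(1, 2), Mul(Rational(1, 2), R))) (Function('z')(G, R) = Mul(Add(Rational(1, 2), Mul(Rational(1, 2), R)), G) = Mul(G, Add(Rational(1, 2), Mul(Rational(1, 2), R))))
Function('j')(y) = Add(y, Mul(Rational(8, 7), Pow(y, 2))) (Function('j')(y) = Add(Add(Pow(y, 2), Mul(Mul(Rational(1, 7), y), y)), y) = Add(Add(Pow(y, 2), Mul(Rational(1, 7), Pow(y, 2))), y) = Add(Mul(Rational(8, 7), Pow(y, 2)), y) = Add(y, Mul(Rational(8, 7), Pow(y, 2))))
Mul(6, Function('j')(Function('z')(-12, 8))) = Mul(6, Mul(Rational(1, 7), Mul(Rational(1, 2), -12, Add(1, 8)), Add(7, Mul(8, Mul(Rational(1, 2), -12, Add(1, 8)))))) = Mul(6, Mul(Rational(1, 7), Mul(Rational(1, 2), -12, 9), Add(7, Mul(8, Mul(Rational(1, 2), -12, 9))))) = Mul(6, Mul(Rational(1, 7), -54, Add(7, Mul(8, -54)))) = Mul(6, Mul(Rational(1, 7), -54, Add(7, -432))) = Mul(6, Mul(Rational(1, 7), -54, -425)) = Mul(6, Rational(22950, 7)) = Rational(137700, 7)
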